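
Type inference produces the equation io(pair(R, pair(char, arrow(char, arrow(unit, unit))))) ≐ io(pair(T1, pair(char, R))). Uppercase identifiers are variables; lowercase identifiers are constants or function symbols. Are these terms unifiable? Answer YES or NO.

YES

Decompose io/1: pair(R, pair(char, arrow(char, arrow(unit, unit)))) ≐ pair(T1, pair(char, R)).
Decompose pair/2: R ≐ T1,  pair(char, arrow(char, arrow(unit, unit))) ≐ pair(char, R).
Bind R := T1; substituting into the remaining equation gives: pair(char, arrow(char, arrow(unit, unit))) ≐ pair(char, T1).
Decompose pair/2: char ≐ char,  arrow(char, arrow(unit, unit)) ≐ T1.
Delete trivial equation char ≐ char.
Bind T1 := arrow(char, arrow(unit, unit)). Substituting into the earlier binding gives R := arrow(char, arrow(unit, unit)).
No equations remain and no clash or occurs-check failure arose, so a unifier exists.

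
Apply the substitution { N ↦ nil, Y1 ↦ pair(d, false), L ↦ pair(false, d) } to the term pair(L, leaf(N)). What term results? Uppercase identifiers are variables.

pair(pair(false, d), leaf(nil))

Replace each occurrence of N with nil.
Replace each occurrence of L with pair(false, d).
Result: pair(pair(false, d), leaf(nil)).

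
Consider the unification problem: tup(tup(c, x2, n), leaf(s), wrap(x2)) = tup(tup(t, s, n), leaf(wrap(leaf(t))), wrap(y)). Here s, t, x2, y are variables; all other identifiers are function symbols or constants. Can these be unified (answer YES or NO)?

YES

Decompose tup/3: tup(c, x2, n) = tup(t, s, n),  leaf(s) = leaf(wrap(leaf(t))),  wrap(x2) = wrap(y).
Decompose tup/3: c = t,  x2 = s,  n = n.
Bind t := c; substituting into the one remaining equation that mentions t gives: leaf(s) = leaf(wrap(leaf(c))).
Bind x2 := s; substituting into the one remaining equation that mentions x2 gives: wrap(s) = wrap(y).
Delete trivial equation n = n.
Decompose leaf/1: s = wrap(leaf(c)).
Bind s := wrap(leaf(c)); substituting into the remaining equation gives: wrap(wrap(leaf(c))) = wrap(y). Substituting into the earlier binding gives x2 := wrap(leaf(c)).
Decompose wrap/1: wrap(leaf(c)) = y.
Bind y := wrap(leaf(c)).
No equations remain and no clash or occurs-check failure arose, so a unifier exists.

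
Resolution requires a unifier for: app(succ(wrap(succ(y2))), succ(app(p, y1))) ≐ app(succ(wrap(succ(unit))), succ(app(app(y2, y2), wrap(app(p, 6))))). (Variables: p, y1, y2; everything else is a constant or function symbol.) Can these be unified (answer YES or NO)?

Decompose app/2: succ(wrap(succ(y2))) ≐ succ(wrap(succ(unit))),  succ(app(p, y1)) ≐ succ(app(app(y2, y2), wrap(app(p, 6)))).
Decompose succ/1: wrap(succ(y2)) ≐ wrap(succ(unit)).
Decompose wrap/1: succ(y2) ≐ succ(unit).
Decompose succ/1: y2 ≐ unit.
Bind y2 := unit; substituting into the remaining equation gives: succ(app(p, y1)) ≐ succ(app(app(unit, unit), wrap(app(p, 6)))).
Decompose succ/1: app(p, y1) ≐ app(app(unit, unit), wrap(app(p, 6))).
Decompose app/2: p ≐ app(unit, unit),  y1 ≐ wrap(app(p, 6)).
Bind p := app(unit, unit); substituting into the remaining equation gives: y1 ≐ wrap(app(app(unit, unit), 6)).
Bind y1 := wrap(app(app(unit, unit), 6)).
No equations remain and no clash or occurs-check failure arose, so a unifier exists.

YES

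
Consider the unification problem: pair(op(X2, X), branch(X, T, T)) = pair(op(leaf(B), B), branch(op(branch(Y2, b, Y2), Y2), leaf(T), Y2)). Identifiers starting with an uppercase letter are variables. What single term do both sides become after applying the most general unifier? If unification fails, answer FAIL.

Decompose pair/2: op(X2, X) = op(leaf(B), B),  branch(X, T, T) = branch(op(branch(Y2, b, Y2), Y2), leaf(T), Y2).
Decompose op/2: X2 = leaf(B),  X = B.
Bind X2 := leaf(B); no other remaining equation mentions X2.
Bind X := B; substituting into the remaining equation gives: branch(B, T, T) = branch(op(branch(Y2, b, Y2), Y2), leaf(T), Y2).
Decompose branch/3: B = op(branch(Y2, b, Y2), Y2),  T = leaf(T),  T = Y2.
Bind B := op(branch(Y2, b, Y2), Y2); no other remaining equation mentions B. Substituting into the earlier bindings gives X2 := leaf(op(branch(Y2, b, Y2), Y2)), X := op(branch(Y2, b, Y2), Y2).
Occurs check fails: T occurs in leaf(T); the equation T = leaf(T) has no finite solution.

FAIL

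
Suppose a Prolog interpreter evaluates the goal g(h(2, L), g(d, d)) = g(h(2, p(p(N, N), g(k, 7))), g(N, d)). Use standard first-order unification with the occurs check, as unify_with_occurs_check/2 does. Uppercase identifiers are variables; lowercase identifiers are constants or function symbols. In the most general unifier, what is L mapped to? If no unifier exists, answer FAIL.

p(p(d, d), g(k, 7))

Decompose g/2: h(2, L) = h(2, p(p(N, N), g(k, 7))),  g(d, d) = g(N, d).
Decompose h/2: 2 = 2,  L = p(p(N, N), g(k, 7)).
Delete trivial equation 2 = 2.
Bind L := p(p(N, N), g(k, 7)); no other remaining equation mentions L.
Decompose g/2: d = N,  d = d.
Bind N := d; no other remaining equation mentions N. Substituting into the earlier binding gives L := p(p(d, d), g(k, 7)).
Delete trivial equation d = d.
MGU = { L ↦ p(p(d, d), g(k, 7)), N ↦ d }, so L ↦ p(p(d, d), g(k, 7)).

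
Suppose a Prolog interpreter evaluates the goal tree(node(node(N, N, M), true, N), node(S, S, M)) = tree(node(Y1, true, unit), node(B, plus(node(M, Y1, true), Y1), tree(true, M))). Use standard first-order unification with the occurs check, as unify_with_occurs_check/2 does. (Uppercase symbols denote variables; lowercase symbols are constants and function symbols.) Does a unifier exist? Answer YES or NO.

Decompose tree/2: node(node(N, N, M), true, N) = node(Y1, true, unit),  node(S, S, M) = node(B, plus(node(M, Y1, true), Y1), tree(true, M)).
Decompose node/3: node(N, N, M) = Y1,  true = true,  N = unit.
Bind Y1 := node(N, N, M); substituting into the one remaining equation that mentions Y1 gives: node(S, S, M) = node(B, plus(node(M, node(N, N, M), true), node(N, N, M)), tree(true, M)).
Delete trivial equation true = true.
Bind N := unit; substituting into the remaining equation gives: node(S, S, M) = node(B, plus(node(M, node(unit, unit, M), true), node(unit, unit, M)), tree(true, M)). Substituting into the earlier binding gives Y1 := node(unit, unit, M).
Decompose node/3: S = B,  S = plus(node(M, node(unit, unit, M), true), node(unit, unit, M)),  M = tree(true, M).
Bind S := B; substituting into the one remaining equation that mentions S gives: B = plus(node(M, node(unit, unit, M), true), node(unit, unit, M)).
Bind B := plus(node(M, node(unit, unit, M), true), node(unit, unit, M)); no other remaining equation mentions B. Substituting into the earlier binding gives S := plus(node(M, node(unit, unit, M), true), node(unit, unit, M)).
Occurs check fails: M occurs in tree(true, M); the equation M = tree(true, M) has no finite solution.

NO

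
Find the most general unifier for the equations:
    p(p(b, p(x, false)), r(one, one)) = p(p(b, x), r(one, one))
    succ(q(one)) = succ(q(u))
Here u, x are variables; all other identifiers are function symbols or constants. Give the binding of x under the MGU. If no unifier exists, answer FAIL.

Decompose p/2: p(b, p(x, false)) = p(b, x),  r(one, one) = r(one, one).
Decompose p/2: b = b,  p(x, false) = x.
Delete trivial equation b = b.
Occurs check fails: x occurs in p(x, false); the equation x = p(x, false) has no finite solution.

FAIL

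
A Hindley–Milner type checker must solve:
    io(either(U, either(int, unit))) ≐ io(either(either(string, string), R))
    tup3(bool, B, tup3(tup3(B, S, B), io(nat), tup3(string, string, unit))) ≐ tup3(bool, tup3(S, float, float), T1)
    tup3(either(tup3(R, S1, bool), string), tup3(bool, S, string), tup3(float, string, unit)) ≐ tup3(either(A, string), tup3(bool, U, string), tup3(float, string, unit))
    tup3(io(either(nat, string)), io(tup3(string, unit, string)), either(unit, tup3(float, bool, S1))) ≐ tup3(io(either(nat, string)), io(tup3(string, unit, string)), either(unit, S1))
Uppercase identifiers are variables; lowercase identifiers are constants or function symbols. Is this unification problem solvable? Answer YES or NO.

NO

Decompose io/1: either(U, either(int, unit)) ≐ either(either(string, string), R).
Decompose either/2: U ≐ either(string, string),  either(int, unit) ≐ R.
Bind U := either(string, string); substituting into the one remaining equation that mentions U gives: tup3(either(tup3(R, S1, bool), string), tup3(bool, S, string), tup3(float, string, unit)) ≐ tup3(either(A, string), tup3(bool, either(string, string), string), tup3(float, string, unit)).
Bind R := either(int, unit); substituting into the one remaining equation that mentions R gives: tup3(either(tup3(either(int, unit), S1, bool), string), tup3(bool, S, string), tup3(float, string, unit)) ≐ tup3(either(A, string), tup3(bool, either(string, string), string), tup3(float, string, unit)).
Decompose tup3/3: bool ≐ bool,  B ≐ tup3(S, float, float),  tup3(tup3(B, S, B), io(nat), tup3(string, string, unit)) ≐ T1.
Delete trivial equation bool ≐ bool.
Bind B := tup3(S, float, float); substituting into the one remaining equation that mentions B gives: tup3(tup3(tup3(S, float, float), S, tup3(S, float, float)), io(nat), tup3(string, string, unit)) ≐ T1.
Bind T1 := tup3(tup3(tup3(S, float, float), S, tup3(S, float, float)), io(nat), tup3(string, string, unit)); no other remaining equation mentions T1.
Decompose tup3/3: either(tup3(either(int, unit), S1, bool), string) ≐ either(A, string),  tup3(bool, S, string) ≐ tup3(bool, either(string, string), string),  tup3(float, string, unit) ≐ tup3(float, string, unit).
Decompose either/2: tup3(either(int, unit), S1, bool) ≐ A,  string ≐ string.
Bind A := tup3(either(int, unit), S1, bool); no other remaining equation mentions A.
Delete trivial equation string ≐ string.
Decompose tup3/3: bool ≐ bool,  S ≐ either(string, string),  string ≐ string.
Delete trivial equation bool ≐ bool.
Bind S := either(string, string); no other remaining equation mentions S. Substituting into the earlier bindings gives B := tup3(either(string, string), float, float), T1 := tup3(tup3(tup3(either(string, string), float, float), either(string, string), tup3(either(string, string), float, float)), io(nat), tup3(string, string, unit)).
Delete trivial equation string ≐ string.
Delete trivial equation tup3(float, string, unit) ≐ tup3(float, string, unit).
Decompose tup3/3: io(either(nat, string)) ≐ io(either(nat, string)),  io(tup3(string, unit, string)) ≐ io(tup3(string, unit, string)),  either(unit, tup3(float, bool, S1)) ≐ either(unit, S1).
Delete trivial equation io(either(nat, string)) ≐ io(either(nat, string)).
Delete trivial equation io(tup3(string, unit, string)) ≐ io(tup3(string, unit, string)).
Decompose either/2: unit ≐ unit,  tup3(float, bool, S1) ≐ S1.
Delete trivial equation unit ≐ unit.
Occurs check fails: S1 occurs in tup3(float, bool, S1); the equation S1 ≐ tup3(float, bool, S1) has no finite solution.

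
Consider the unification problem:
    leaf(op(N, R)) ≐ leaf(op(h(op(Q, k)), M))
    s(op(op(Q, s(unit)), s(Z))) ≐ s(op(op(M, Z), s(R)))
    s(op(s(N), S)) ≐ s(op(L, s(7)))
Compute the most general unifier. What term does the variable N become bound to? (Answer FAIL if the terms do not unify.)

Decompose leaf/1: op(N, R) ≐ op(h(op(Q, k)), M).
Decompose op/2: N ≐ h(op(Q, k)),  R ≐ M.
Bind N := h(op(Q, k)); substituting into the one remaining equation that mentions N gives: s(op(s(h(op(Q, k))), S)) ≐ s(op(L, s(7))).
Bind R := M; substituting into the one remaining equation that mentions R gives: s(op(op(Q, s(unit)), s(Z))) ≐ s(op(op(M, Z), s(M))).
Decompose s/1: op(op(Q, s(unit)), s(Z)) ≐ op(op(M, Z), s(M)).
Decompose op/2: op(Q, s(unit)) ≐ op(M, Z),  s(Z) ≐ s(M).
Decompose op/2: Q ≐ M,  s(unit) ≐ Z.
Bind Q := M; substituting into the one remaining equation that mentions Q gives: s(op(s(h(op(M, k))), S)) ≐ s(op(L, s(7))). Substituting into the earlier binding gives N := h(op(M, k)).
Bind Z := s(unit); substituting into the one remaining equation that mentions Z gives: s(s(unit)) ≐ s(M).
Decompose s/1: s(unit) ≐ M.
Bind M := s(unit); substituting into the remaining equation gives: s(op(s(h(op(s(unit), k))), S)) ≐ s(op(L, s(7))). Substituting into the earlier bindings gives N := h(op(s(unit), k)), R := s(unit), Q := s(unit).
Decompose s/1: op(s(h(op(s(unit), k))), S) ≐ op(L, s(7)).
Decompose op/2: s(h(op(s(unit), k))) ≐ L,  S ≐ s(7).
Bind L := s(h(op(s(unit), k))); no other remaining equation mentions L.
Bind S := s(7).
MGU = { N -> h(op(s(unit), k)), R -> s(unit), Q -> s(unit), Z -> s(unit), M -> s(unit), L -> s(h(op(s(unit), k))), S -> s(7) }, so N -> h(op(s(unit), k)).

h(op(s(unit), k))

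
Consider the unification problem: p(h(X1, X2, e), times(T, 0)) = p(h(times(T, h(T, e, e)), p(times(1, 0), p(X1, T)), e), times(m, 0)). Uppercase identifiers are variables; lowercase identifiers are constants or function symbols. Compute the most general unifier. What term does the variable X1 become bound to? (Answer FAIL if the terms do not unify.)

Decompose p/2: h(X1, X2, e) = h(times(T, h(T, e, e)), p(times(1, 0), p(X1, T)), e),  times(T, 0) = times(m, 0).
Decompose h/3: X1 = times(T, h(T, e, e)),  X2 = p(times(1, 0), p(X1, T)),  e = e.
Bind X1 := times(T, h(T, e, e)); substituting into the one remaining equation that mentions X1 gives: X2 = p(times(1, 0), p(times(T, h(T, e, e)), T)).
Bind X2 := p(times(1, 0), p(times(T, h(T, e, e)), T)); no other remaining equation mentions X2.
Delete trivial equation e = e.
Decompose times/2: T = m,  0 = 0.
Bind T := m; no other remaining equation mentions T. Substituting into the earlier bindings gives X1 := times(m, h(m, e, e)), X2 := p(times(1, 0), p(times(m, h(m, e, e)), m)).
Delete trivial equation 0 = 0.
MGU = { X1 ↦ times(m, h(m, e, e)), X2 ↦ p(times(1, 0), p(times(m, h(m, e, e)), m)), T ↦ m }, so X1 ↦ times(m, h(m, e, e)).

times(m, h(m, e, e))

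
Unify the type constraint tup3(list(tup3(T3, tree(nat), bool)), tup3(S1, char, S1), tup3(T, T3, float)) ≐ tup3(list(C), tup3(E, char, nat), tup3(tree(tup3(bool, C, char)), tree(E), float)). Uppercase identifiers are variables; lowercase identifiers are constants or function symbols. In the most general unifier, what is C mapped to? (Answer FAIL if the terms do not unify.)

tup3(tree(nat), tree(nat), bool)

Decompose tup3/3: list(tup3(T3, tree(nat), bool)) ≐ list(C),  tup3(S1, char, S1) ≐ tup3(E, char, nat),  tup3(T, T3, float) ≐ tup3(tree(tup3(bool, C, char)), tree(E), float).
Decompose list/1: tup3(T3, tree(nat), bool) ≐ C.
Bind C := tup3(T3, tree(nat), bool); substituting into the one remaining equation that mentions C gives: tup3(T, T3, float) ≐ tup3(tree(tup3(bool, tup3(T3, tree(nat), bool), char)), tree(E), float).
Decompose tup3/3: S1 ≐ E,  char ≐ char,  S1 ≐ nat.
Bind S1 := E; substituting into the one remaining equation that mentions S1 gives: E ≐ nat.
Delete trivial equation char ≐ char.
Bind E := nat; substituting into the remaining equation gives: tup3(T, T3, float) ≐ tup3(tree(tup3(bool, tup3(T3, tree(nat), bool), char)), tree(nat), float). Substituting into the earlier binding gives S1 := nat.
Decompose tup3/3: T ≐ tree(tup3(bool, tup3(T3, tree(nat), bool), char)),  T3 ≐ tree(nat),  float ≐ float.
Bind T := tree(tup3(bool, tup3(T3, tree(nat), bool), char)); no other remaining equation mentions T.
Bind T3 := tree(nat); no other remaining equation mentions T3. Substituting into the earlier bindings gives C := tup3(tree(nat), tree(nat), bool), T := tree(tup3(bool, tup3(tree(nat), tree(nat), bool), char)).
Delete trivial equation float ≐ float.
MGU = { C ↦ tup3(tree(nat), tree(nat), bool), S1 ↦ nat, E ↦ nat, T ↦ tree(tup3(bool, tup3(tree(nat), tree(nat), bool), char)), T3 ↦ tree(nat) }, so C ↦ tup3(tree(nat), tree(nat), bool).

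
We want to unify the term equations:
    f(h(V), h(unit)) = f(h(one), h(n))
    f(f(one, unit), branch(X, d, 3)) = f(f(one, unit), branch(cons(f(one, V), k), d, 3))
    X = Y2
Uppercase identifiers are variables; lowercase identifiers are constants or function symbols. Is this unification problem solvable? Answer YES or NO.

Decompose f/2: h(V) = h(one),  h(unit) = h(n).
Decompose h/1: V = one.
Bind V := one; substituting into the one remaining equation that mentions V gives: f(f(one, unit), branch(X, d, 3)) = f(f(one, unit), branch(cons(f(one, one), k), d, 3)).
Decompose h/1: unit = n.
Clash: constants unit and n differ; no unifier exists.

NO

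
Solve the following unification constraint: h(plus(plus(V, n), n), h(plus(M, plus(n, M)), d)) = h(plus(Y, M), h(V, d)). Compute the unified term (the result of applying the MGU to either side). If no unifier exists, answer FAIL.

Decompose h/2: plus(plus(V, n), n) = plus(Y, M),  h(plus(M, plus(n, M)), d) = h(V, d).
Decompose plus/2: plus(V, n) = Y,  n = M.
Bind Y := plus(V, n); no other remaining equation mentions Y.
Bind M := n; substituting into the remaining equation gives: h(plus(n, plus(n, n)), d) = h(V, d).
Decompose h/2: plus(n, plus(n, n)) = V,  d = d.
Bind V := plus(n, plus(n, n)); no other remaining equation mentions V. Substituting into the earlier binding gives Y := plus(plus(n, plus(n, n)), n).
Delete trivial equation d = d.
Applying the MGU to either side gives h(plus(plus(plus(n, plus(n, n)), n), n), h(plus(n, plus(n, n)), d)).

h(plus(plus(plus(n, plus(n, n)), n), n), h(plus(n, plus(n, n)), d))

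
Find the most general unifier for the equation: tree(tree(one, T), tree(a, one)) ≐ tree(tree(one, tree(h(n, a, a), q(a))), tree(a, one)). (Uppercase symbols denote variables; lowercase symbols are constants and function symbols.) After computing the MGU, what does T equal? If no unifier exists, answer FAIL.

tree(h(n, a, a), q(a))

Decompose tree/2: tree(one, T) ≐ tree(one, tree(h(n, a, a), q(a))),  tree(a, one) ≐ tree(a, one).
Decompose tree/2: one ≐ one,  T ≐ tree(h(n, a, a), q(a)).
Delete trivial equation one ≐ one.
Bind T := tree(h(n, a, a), q(a)); no other remaining equation mentions T.
Delete trivial equation tree(a, one) ≐ tree(a, one).
MGU = { T -> tree(h(n, a, a), q(a)) }, so T -> tree(h(n, a, a), q(a)).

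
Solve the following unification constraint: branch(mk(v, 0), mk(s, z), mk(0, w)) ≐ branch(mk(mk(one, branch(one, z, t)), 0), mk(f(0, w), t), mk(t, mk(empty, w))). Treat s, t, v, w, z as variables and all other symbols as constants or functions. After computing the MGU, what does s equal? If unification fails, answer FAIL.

FAIL

Decompose branch/3: mk(v, 0) ≐ mk(mk(one, branch(one, z, t)), 0),  mk(s, z) ≐ mk(f(0, w), t),  mk(0, w) ≐ mk(t, mk(empty, w)).
Decompose mk/2: v ≐ mk(one, branch(one, z, t)),  0 ≐ 0.
Bind v := mk(one, branch(one, z, t)); no other remaining equation mentions v.
Delete trivial equation 0 ≐ 0.
Decompose mk/2: s ≐ f(0, w),  z ≐ t.
Bind s := f(0, w); no other remaining equation mentions s.
Bind z := t; no other remaining equation mentions z. Substituting into the earlier binding gives v := mk(one, branch(one, t, t)).
Decompose mk/2: 0 ≐ t,  w ≐ mk(empty, w).
Bind t := 0; no other remaining equation mentions t. Substituting into the earlier bindings gives v := mk(one, branch(one, 0, 0)), z := 0.
Occurs check fails: w occurs in mk(empty, w); the equation w ≐ mk(empty, w) has no finite solution.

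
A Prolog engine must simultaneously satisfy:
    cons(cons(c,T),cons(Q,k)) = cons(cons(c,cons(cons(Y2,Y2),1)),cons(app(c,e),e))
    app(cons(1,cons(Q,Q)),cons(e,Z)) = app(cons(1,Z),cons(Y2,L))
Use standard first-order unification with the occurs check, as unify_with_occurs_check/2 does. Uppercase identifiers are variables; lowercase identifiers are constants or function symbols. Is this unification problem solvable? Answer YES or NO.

Decompose cons/2: cons(c,T) = cons(c,cons(cons(Y2,Y2),1)),  cons(Q,k) = cons(app(c,e),e).
Decompose cons/2: c = c,  T = cons(cons(Y2,Y2),1).
Delete trivial equation c = c.
Bind T := cons(cons(Y2,Y2),1); no other remaining equation mentions T.
Decompose cons/2: Q = app(c,e),  k = e.
Bind Q := app(c,e); substituting into the one remaining equation that mentions Q gives: app(cons(1,cons(app(c,e),app(c,e))),cons(e,Z)) = app(cons(1,Z),cons(Y2,L)).
Clash: constants k and e differ; no unifier exists.

NO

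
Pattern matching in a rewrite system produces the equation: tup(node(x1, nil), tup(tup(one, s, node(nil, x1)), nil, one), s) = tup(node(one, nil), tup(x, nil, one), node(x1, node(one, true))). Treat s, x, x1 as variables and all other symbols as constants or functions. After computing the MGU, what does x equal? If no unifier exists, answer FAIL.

tup(one, node(one, node(one, true)), node(nil, one))

Decompose tup/3: node(x1, nil) = node(one, nil),  tup(tup(one, s, node(nil, x1)), nil, one) = tup(x, nil, one),  s = node(x1, node(one, true)).
Decompose node/2: x1 = one,  nil = nil.
Bind x1 := one; substituting into the 2 remaining equations that mention x1 gives: tup(tup(one, s, node(nil, one)), nil, one) = tup(x, nil, one),  s = node(one, node(one, true)).
Delete trivial equation nil = nil.
Decompose tup/3: tup(one, s, node(nil, one)) = x,  nil = nil,  one = one.
Bind x := tup(one, s, node(nil, one)); no other remaining equation mentions x.
Delete trivial equation nil = nil.
Delete trivial equation one = one.
Bind s := node(one, node(one, true)). Substituting into the earlier binding gives x := tup(one, node(one, node(one, true)), node(nil, one)).
MGU = { x1 := one, x := tup(one, node(one, node(one, true)), node(nil, one)), s := node(one, node(one, true)) }, so x := tup(one, node(one, node(one, true)), node(nil, one)).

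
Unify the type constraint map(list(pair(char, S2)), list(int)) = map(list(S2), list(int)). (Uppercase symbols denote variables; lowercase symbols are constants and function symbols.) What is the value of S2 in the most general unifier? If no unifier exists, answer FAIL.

Decompose map/2: list(pair(char, S2)) = list(S2),  list(int) = list(int).
Decompose list/1: pair(char, S2) = S2.
Occurs check fails: S2 occurs in pair(char, S2); the equation S2 = pair(char, S2) has no finite solution.

FAIL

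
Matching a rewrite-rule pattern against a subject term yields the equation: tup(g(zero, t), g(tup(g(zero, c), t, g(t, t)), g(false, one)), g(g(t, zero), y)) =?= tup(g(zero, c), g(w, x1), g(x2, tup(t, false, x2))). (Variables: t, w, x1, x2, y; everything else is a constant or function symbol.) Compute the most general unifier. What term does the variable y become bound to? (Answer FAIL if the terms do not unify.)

Decompose tup/3: g(zero, t) =?= g(zero, c),  g(tup(g(zero, c), t, g(t, t)), g(false, one)) =?= g(w, x1),  g(g(t, zero), y) =?= g(x2, tup(t, false, x2)).
Decompose g/2: zero =?= zero,  t =?= c.
Delete trivial equation zero =?= zero.
Bind t := c; substituting into the remaining equations gives: g(tup(g(zero, c), c, g(c, c)), g(false, one)) =?= g(w, x1),  g(g(c, zero), y) =?= g(x2, tup(c, false, x2)).
Decompose g/2: tup(g(zero, c), c, g(c, c)) =?= w,  g(false, one) =?= x1.
Bind w := tup(g(zero, c), c, g(c, c)); no other remaining equation mentions w.
Bind x1 := g(false, one); no other remaining equation mentions x1.
Decompose g/2: g(c, zero) =?= x2,  y =?= tup(c, false, x2).
Bind x2 := g(c, zero); substituting into the remaining equation gives: y =?= tup(c, false, g(c, zero)).
Bind y := tup(c, false, g(c, zero)).
MGU = { t ↦ c, w ↦ tup(g(zero, c), c, g(c, c)), x1 ↦ g(false, one), x2 ↦ g(c, zero), y ↦ tup(c, false, g(c, zero)) }, so y ↦ tup(c, false, g(c, zero)).

tup(c, false, g(c, zero))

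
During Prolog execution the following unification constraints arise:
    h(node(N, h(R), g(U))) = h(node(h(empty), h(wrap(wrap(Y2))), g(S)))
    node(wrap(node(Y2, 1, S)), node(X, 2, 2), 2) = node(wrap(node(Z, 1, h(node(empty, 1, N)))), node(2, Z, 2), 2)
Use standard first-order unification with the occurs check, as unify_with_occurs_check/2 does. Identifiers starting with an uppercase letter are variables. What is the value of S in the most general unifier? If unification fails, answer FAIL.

Decompose h/1: node(N, h(R), g(U)) = node(h(empty), h(wrap(wrap(Y2))), g(S)).
Decompose node/3: N = h(empty),  h(R) = h(wrap(wrap(Y2))),  g(U) = g(S).
Bind N := h(empty); substituting into the one remaining equation that mentions N gives: node(wrap(node(Y2, 1, S)), node(X, 2, 2), 2) = node(wrap(node(Z, 1, h(node(empty, 1, h(empty))))), node(2, Z, 2), 2).
Decompose h/1: R = wrap(wrap(Y2)).
Bind R := wrap(wrap(Y2)); no other remaining equation mentions R.
Decompose g/1: U = S.
Bind U := S; no other remaining equation mentions U.
Decompose node/3: wrap(node(Y2, 1, S)) = wrap(node(Z, 1, h(node(empty, 1, h(empty))))),  node(X, 2, 2) = node(2, Z, 2),  2 = 2.
Decompose wrap/1: node(Y2, 1, S) = node(Z, 1, h(node(empty, 1, h(empty)))).
Decompose node/3: Y2 = Z,  1 = 1,  S = h(node(empty, 1, h(empty))).
Bind Y2 := Z; no other remaining equation mentions Y2. Substituting into the earlier binding gives R := wrap(wrap(Z)).
Delete trivial equation 1 = 1.
Bind S := h(node(empty, 1, h(empty))); no other remaining equation mentions S. Substituting into the earlier binding gives U := h(node(empty, 1, h(empty))).
Decompose node/3: X = 2,  2 = Z,  2 = 2.
Bind X := 2; no other remaining equation mentions X.
Bind Z := 2; no other remaining equation mentions Z. Substituting into the earlier bindings gives R := wrap(wrap(2)), Y2 := 2.
Delete trivial equation 2 = 2.
Delete trivial equation 2 = 2.
MGU = { N -> h(empty), R -> wrap(wrap(2)), U -> h(node(empty, 1, h(empty))), Y2 -> 2, S -> h(node(empty, 1, h(empty))), X -> 2, Z -> 2 }, so S -> h(node(empty, 1, h(empty))).

h(node(empty, 1, h(empty)))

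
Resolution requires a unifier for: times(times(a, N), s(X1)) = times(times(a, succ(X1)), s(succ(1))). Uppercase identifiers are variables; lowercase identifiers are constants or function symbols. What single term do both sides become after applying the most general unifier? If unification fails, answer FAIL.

times(times(a, succ(succ(1))), s(succ(1)))

Decompose times/2: times(a, N) = times(a, succ(X1)),  s(X1) = s(succ(1)).
Decompose times/2: a = a,  N = succ(X1).
Delete trivial equation a = a.
Bind N := succ(X1); no other remaining equation mentions N.
Decompose s/1: X1 = succ(1).
Bind X1 := succ(1). Substituting into the earlier binding gives N := succ(succ(1)).
Applying the MGU to either side gives times(times(a, succ(succ(1))), s(succ(1))).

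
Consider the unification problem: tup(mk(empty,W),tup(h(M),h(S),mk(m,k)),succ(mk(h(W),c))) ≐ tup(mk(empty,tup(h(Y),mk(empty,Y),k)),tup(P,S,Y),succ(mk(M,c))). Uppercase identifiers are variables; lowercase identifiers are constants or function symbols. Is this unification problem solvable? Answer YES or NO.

Decompose tup/3: mk(empty,W) ≐ mk(empty,tup(h(Y),mk(empty,Y),k)),  tup(h(M),h(S),mk(m,k)) ≐ tup(P,S,Y),  succ(mk(h(W),c)) ≐ succ(mk(M,c)).
Decompose mk/2: empty ≐ empty,  W ≐ tup(h(Y),mk(empty,Y),k).
Delete trivial equation empty ≐ empty.
Bind W := tup(h(Y),mk(empty,Y),k); substituting into the one remaining equation that mentions W gives: succ(mk(h(tup(h(Y),mk(empty,Y),k)),c)) ≐ succ(mk(M,c)).
Decompose tup/3: h(M) ≐ P,  h(S) ≐ S,  mk(m,k) ≐ Y.
Bind P := h(M); no other remaining equation mentions P.
Occurs check fails: S occurs in h(S); the equation S ≐ h(S) has no finite solution.

NO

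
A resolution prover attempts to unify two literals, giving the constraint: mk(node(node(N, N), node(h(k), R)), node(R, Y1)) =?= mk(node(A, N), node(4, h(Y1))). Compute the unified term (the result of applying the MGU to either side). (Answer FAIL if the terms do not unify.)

FAIL

Decompose mk/2: node(node(N, N), node(h(k), R)) =?= node(A, N),  node(R, Y1) =?= node(4, h(Y1)).
Decompose node/2: node(N, N) =?= A,  node(h(k), R) =?= N.
Bind A := node(N, N); no other remaining equation mentions A.
Bind N := node(h(k), R); no other remaining equation mentions N. Substituting into the earlier binding gives A := node(node(h(k), R), node(h(k), R)).
Decompose node/2: R =?= 4,  Y1 =?= h(Y1).
Bind R := 4; no other remaining equation mentions R. Substituting into the earlier bindings gives A := node(node(h(k), 4), node(h(k), 4)), N := node(h(k), 4).
Occurs check fails: Y1 occurs in h(Y1); the equation Y1 =?= h(Y1) has no finite solution.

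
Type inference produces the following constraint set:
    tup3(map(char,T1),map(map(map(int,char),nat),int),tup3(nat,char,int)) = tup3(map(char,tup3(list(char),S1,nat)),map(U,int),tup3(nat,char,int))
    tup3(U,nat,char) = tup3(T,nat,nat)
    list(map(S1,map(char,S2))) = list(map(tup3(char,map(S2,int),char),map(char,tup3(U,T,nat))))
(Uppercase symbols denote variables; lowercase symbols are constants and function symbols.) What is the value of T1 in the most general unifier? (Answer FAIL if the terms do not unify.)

FAIL

Decompose tup3/3: map(char,T1) = map(char,tup3(list(char),S1,nat)),  map(map(map(int,char),nat),int) = map(U,int),  tup3(nat,char,int) = tup3(nat,char,int).
Decompose map/2: char = char,  T1 = tup3(list(char),S1,nat).
Delete trivial equation char = char.
Bind T1 := tup3(list(char),S1,nat); no other remaining equation mentions T1.
Decompose map/2: map(map(int,char),nat) = U,  int = int.
Bind U := map(map(int,char),nat); substituting into the 2 remaining equations that mention U gives: tup3(map(map(int,char),nat),nat,char) = tup3(T,nat,nat),  list(map(S1,map(char,S2))) = list(map(tup3(char,map(S2,int),char),map(char,tup3(map(map(int,char),nat),T,nat)))).
Delete trivial equation int = int.
Delete trivial equation tup3(nat,char,int) = tup3(nat,char,int).
Decompose tup3/3: map(map(int,char),nat) = T,  nat = nat,  char = nat.
Bind T := map(map(int,char),nat); substituting into the one remaining equation that mentions T gives: list(map(S1,map(char,S2))) = list(map(tup3(char,map(S2,int),char),map(char,tup3(map(map(int,char),nat),map(map(int,char),nat),nat)))).
Delete trivial equation nat = nat.
Clash: constants char and nat differ; no unifier exists.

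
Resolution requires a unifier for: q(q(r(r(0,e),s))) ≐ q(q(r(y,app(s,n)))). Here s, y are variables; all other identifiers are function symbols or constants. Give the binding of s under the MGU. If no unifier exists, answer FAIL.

FAIL

Decompose q/1: q(r(r(0,e),s)) ≐ q(r(y,app(s,n))).
Decompose q/1: r(r(0,e),s) ≐ r(y,app(s,n)).
Decompose r/2: r(0,e) ≐ y,  s ≐ app(s,n).
Bind y := r(0,e); no other remaining equation mentions y.
Occurs check fails: s occurs in app(s,n); the equation s ≐ app(s,n) has no finite solution.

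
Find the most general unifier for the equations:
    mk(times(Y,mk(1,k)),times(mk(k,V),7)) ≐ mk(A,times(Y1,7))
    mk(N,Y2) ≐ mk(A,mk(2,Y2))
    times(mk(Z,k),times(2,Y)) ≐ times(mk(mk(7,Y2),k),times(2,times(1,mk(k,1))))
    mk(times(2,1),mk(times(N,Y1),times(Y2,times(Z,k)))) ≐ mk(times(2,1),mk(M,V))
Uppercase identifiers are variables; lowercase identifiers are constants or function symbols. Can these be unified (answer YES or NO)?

Decompose mk/2: times(Y,mk(1,k)) ≐ A,  times(mk(k,V),7) ≐ times(Y1,7).
Bind A := times(Y,mk(1,k)); substituting into the one remaining equation that mentions A gives: mk(N,Y2) ≐ mk(times(Y,mk(1,k)),mk(2,Y2)).
Decompose times/2: mk(k,V) ≐ Y1,  7 ≐ 7.
Bind Y1 := mk(k,V); substituting into the one remaining equation that mentions Y1 gives: mk(times(2,1),mk(times(N,mk(k,V)),times(Y2,times(Z,k)))) ≐ mk(times(2,1),mk(M,V)).
Delete trivial equation 7 ≐ 7.
Decompose mk/2: N ≐ times(Y,mk(1,k)),  Y2 ≐ mk(2,Y2).
Bind N := times(Y,mk(1,k)); substituting into the one remaining equation that mentions N gives: mk(times(2,1),mk(times(times(Y,mk(1,k)),mk(k,V)),times(Y2,times(Z,k)))) ≐ mk(times(2,1),mk(M,V)).
Occurs check fails: Y2 occurs in mk(2,Y2); the equation Y2 ≐ mk(2,Y2) has no finite solution.

NO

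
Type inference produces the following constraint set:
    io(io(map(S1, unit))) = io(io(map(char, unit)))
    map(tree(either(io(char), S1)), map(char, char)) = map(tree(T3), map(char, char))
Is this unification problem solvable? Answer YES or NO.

YES

Decompose io/1: io(map(S1, unit)) = io(map(char, unit)).
Decompose io/1: map(S1, unit) = map(char, unit).
Decompose map/2: S1 = char,  unit = unit.
Bind S1 := char; substituting into the one remaining equation that mentions S1 gives: map(tree(either(io(char), char)), map(char, char)) = map(tree(T3), map(char, char)).
Delete trivial equation unit = unit.
Decompose map/2: tree(either(io(char), char)) = tree(T3),  map(char, char) = map(char, char).
Decompose tree/1: either(io(char), char) = T3.
Bind T3 := either(io(char), char); no other remaining equation mentions T3.
Delete trivial equation map(char, char) = map(char, char).
No equations remain and no clash or occurs-check failure arose, so a unifier exists.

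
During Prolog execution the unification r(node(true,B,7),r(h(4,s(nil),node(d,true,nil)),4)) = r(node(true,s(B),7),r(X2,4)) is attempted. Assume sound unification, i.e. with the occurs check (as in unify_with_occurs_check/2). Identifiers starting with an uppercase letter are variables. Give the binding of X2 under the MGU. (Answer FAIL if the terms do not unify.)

FAIL

Decompose r/2: node(true,B,7) = node(true,s(B),7),  r(h(4,s(nil),node(d,true,nil)),4) = r(X2,4).
Decompose node/3: true = true,  B = s(B),  7 = 7.
Delete trivial equation true = true.
Occurs check fails: B occurs in s(B); the equation B = s(B) has no finite solution.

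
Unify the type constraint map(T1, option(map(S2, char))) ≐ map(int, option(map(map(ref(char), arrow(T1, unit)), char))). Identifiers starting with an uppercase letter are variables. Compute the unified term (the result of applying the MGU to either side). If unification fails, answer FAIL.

map(int, option(map(map(ref(char), arrow(int, unit)), char)))

Decompose map/2: T1 ≐ int,  option(map(S2, char)) ≐ option(map(map(ref(char), arrow(T1, unit)), char)).
Bind T1 := int; substituting into the remaining equation gives: option(map(S2, char)) ≐ option(map(map(ref(char), arrow(int, unit)), char)).
Decompose option/1: map(S2, char) ≐ map(map(ref(char), arrow(int, unit)), char).
Decompose map/2: S2 ≐ map(ref(char), arrow(int, unit)),  char ≐ char.
Bind S2 := map(ref(char), arrow(int, unit)); no other remaining equation mentions S2.
Delete trivial equation char ≐ char.
Applying the MGU to either side gives map(int, option(map(map(ref(char), arrow(int, unit)), char))).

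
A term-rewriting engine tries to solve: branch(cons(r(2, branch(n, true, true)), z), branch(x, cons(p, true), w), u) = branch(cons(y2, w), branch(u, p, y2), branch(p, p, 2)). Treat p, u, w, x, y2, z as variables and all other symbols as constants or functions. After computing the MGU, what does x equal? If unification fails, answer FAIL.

FAIL

Decompose branch/3: cons(r(2, branch(n, true, true)), z) = cons(y2, w),  branch(x, cons(p, true), w) = branch(u, p, y2),  u = branch(p, p, 2).
Decompose cons/2: r(2, branch(n, true, true)) = y2,  z = w.
Bind y2 := r(2, branch(n, true, true)); substituting into the one remaining equation that mentions y2 gives: branch(x, cons(p, true), w) = branch(u, p, r(2, branch(n, true, true))).
Bind z := w; no other remaining equation mentions z.
Decompose branch/3: x = u,  cons(p, true) = p,  w = r(2, branch(n, true, true)).
Bind x := u; no other remaining equation mentions x.
Occurs check fails: p occurs in cons(p, true); the equation p = cons(p, true) has no finite solution.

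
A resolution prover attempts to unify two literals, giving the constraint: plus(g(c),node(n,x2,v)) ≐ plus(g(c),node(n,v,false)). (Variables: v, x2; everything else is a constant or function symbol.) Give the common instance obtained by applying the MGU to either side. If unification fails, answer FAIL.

plus(g(c),node(n,false,false))

Decompose plus/2: g(c) ≐ g(c),  node(n,x2,v) ≐ node(n,v,false).
Delete trivial equation g(c) ≐ g(c).
Decompose node/3: n ≐ n,  x2 ≐ v,  v ≐ false.
Delete trivial equation n ≐ n.
Bind x2 := v; no other remaining equation mentions x2.
Bind v := false. Substituting into the earlier binding gives x2 := false.
Applying the MGU to either side gives plus(g(c),node(n,false,false)).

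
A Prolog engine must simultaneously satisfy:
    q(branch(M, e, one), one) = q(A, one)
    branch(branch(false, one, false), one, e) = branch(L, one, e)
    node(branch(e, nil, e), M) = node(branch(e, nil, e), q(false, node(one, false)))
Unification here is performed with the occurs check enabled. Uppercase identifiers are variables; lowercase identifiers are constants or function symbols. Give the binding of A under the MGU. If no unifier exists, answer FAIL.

Decompose q/2: branch(M, e, one) = A,  one = one.
Bind A := branch(M, e, one); no other remaining equation mentions A.
Delete trivial equation one = one.
Decompose branch/3: branch(false, one, false) = L,  one = one,  e = e.
Bind L := branch(false, one, false); no other remaining equation mentions L.
Delete trivial equation one = one.
Delete trivial equation e = e.
Decompose node/2: branch(e, nil, e) = branch(e, nil, e),  M = q(false, node(one, false)).
Delete trivial equation branch(e, nil, e) = branch(e, nil, e).
Bind M := q(false, node(one, false)). Substituting into the earlier binding gives A := branch(q(false, node(one, false)), e, one).
MGU = { A ↦ branch(q(false, node(one, false)), e, one), L ↦ branch(false, one, false), M ↦ q(false, node(one, false)) }, so A ↦ branch(q(false, node(one, false)), e, one).

branch(q(false, node(one, false)), e, one)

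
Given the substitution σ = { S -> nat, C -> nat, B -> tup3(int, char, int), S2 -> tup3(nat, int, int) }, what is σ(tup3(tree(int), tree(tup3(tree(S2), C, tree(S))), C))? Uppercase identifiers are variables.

Replace each occurrence of S with nat.
Replace each occurrence of C with nat.
Replace each occurrence of S2 with tup3(nat, int, int).
Result: tup3(tree(int), tree(tup3(tree(tup3(nat, int, int)), nat, tree(nat))), nat).

tup3(tree(int), tree(tup3(tree(tup3(nat, int, int)), nat, tree(nat))), nat)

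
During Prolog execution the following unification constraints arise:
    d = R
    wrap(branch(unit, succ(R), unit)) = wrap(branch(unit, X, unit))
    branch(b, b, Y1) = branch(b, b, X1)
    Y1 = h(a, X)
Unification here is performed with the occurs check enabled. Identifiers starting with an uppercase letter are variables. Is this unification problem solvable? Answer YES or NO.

YES

Bind R := d; substituting into the one remaining equation that mentions R gives: wrap(branch(unit, succ(d), unit)) = wrap(branch(unit, X, unit)).
Decompose wrap/1: branch(unit, succ(d), unit) = branch(unit, X, unit).
Decompose branch/3: unit = unit,  succ(d) = X,  unit = unit.
Delete trivial equation unit = unit.
Bind X := succ(d); substituting into the one remaining equation that mentions X gives: Y1 = h(a, succ(d)).
Delete trivial equation unit = unit.
Decompose branch/3: b = b,  b = b,  Y1 = X1.
Delete trivial equation b = b.
Delete trivial equation b = b.
Bind Y1 := X1; substituting into the remaining equation gives: X1 = h(a, succ(d)).
Bind X1 := h(a, succ(d)). Substituting into the earlier binding gives Y1 := h(a, succ(d)).
No equations remain and no clash or occurs-check failure arose, so a unifier exists.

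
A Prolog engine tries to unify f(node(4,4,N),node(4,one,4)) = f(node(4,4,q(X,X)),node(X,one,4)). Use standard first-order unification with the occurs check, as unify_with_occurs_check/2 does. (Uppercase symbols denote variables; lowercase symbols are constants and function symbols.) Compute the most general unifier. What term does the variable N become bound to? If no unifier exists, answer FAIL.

q(4,4)

Decompose f/2: node(4,4,N) = node(4,4,q(X,X)),  node(4,one,4) = node(X,one,4).
Decompose node/3: 4 = 4,  4 = 4,  N = q(X,X).
Delete trivial equation 4 = 4.
Delete trivial equation 4 = 4.
Bind N := q(X,X); no other remaining equation mentions N.
Decompose node/3: 4 = X,  one = one,  4 = 4.
Bind X := 4; no other remaining equation mentions X. Substituting into the earlier binding gives N := q(4,4).
Delete trivial equation one = one.
Delete trivial equation 4 = 4.
MGU = { N -> q(4,4), X -> 4 }, so N -> q(4,4).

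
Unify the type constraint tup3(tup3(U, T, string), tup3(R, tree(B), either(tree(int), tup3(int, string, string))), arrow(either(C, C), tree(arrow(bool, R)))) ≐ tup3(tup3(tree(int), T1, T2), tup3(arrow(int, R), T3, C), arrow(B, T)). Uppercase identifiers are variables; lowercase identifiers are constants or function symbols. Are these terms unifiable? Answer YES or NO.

Decompose tup3/3: tup3(U, T, string) ≐ tup3(tree(int), T1, T2),  tup3(R, tree(B), either(tree(int), tup3(int, string, string))) ≐ tup3(arrow(int, R), T3, C),  arrow(either(C, C), tree(arrow(bool, R))) ≐ arrow(B, T).
Decompose tup3/3: U ≐ tree(int),  T ≐ T1,  string ≐ T2.
Bind U := tree(int); no other remaining equation mentions U.
Bind T := T1; substituting into the one remaining equation that mentions T gives: arrow(either(C, C), tree(arrow(bool, R))) ≐ arrow(B, T1).
Bind T2 := string; no other remaining equation mentions T2.
Decompose tup3/3: R ≐ arrow(int, R),  tree(B) ≐ T3,  either(tree(int), tup3(int, string, string)) ≐ C.
Occurs check fails: R occurs in arrow(int, R); the equation R ≐ arrow(int, R) has no finite solution.

NO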